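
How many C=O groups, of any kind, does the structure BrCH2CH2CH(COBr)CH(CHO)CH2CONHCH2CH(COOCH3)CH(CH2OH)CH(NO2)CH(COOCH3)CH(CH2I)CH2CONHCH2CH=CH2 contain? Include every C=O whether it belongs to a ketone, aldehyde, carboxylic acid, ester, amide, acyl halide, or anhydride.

CH(COBr): acyl halide, 1 C=O (running total 1).
CH(CHO): aldehyde, 1 C=O (running total 2).
CH2CONHCH2: amide, 1 C=O (running total 3).
CH(COOCH3): ester, 1 C=O (running total 4).
CH(COOCH3): ester, 1 C=O (running total 5).
CH2CONHCH2: amide, 1 C=O (running total 6).

6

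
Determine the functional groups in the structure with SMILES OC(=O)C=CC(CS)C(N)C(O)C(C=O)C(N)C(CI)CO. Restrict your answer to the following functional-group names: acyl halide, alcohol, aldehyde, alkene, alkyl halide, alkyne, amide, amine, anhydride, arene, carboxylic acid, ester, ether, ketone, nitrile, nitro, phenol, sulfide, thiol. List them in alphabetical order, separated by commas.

Working along the chain:
  HOOC: –COOH: carbonyl C bonded to –OH and C → carboxylic acid (the –OH is not a separate alcohol).
  CH=CH: C=C double bond → alkene.
  CH(CH2SH): pendant –CH2SH → thiol.
  CH(NH2): –NH2 on an sp³ carbon with no adjacent C=O → amine.
  CH(OH): –OH on an sp³ carbon → alcohol (secondary).
  CH(CHO): pendant –CHO: carbonyl C bonded to C and H → aldehyde.
  CH(NH2): –NH2 on an sp³ carbon with no adjacent C=O → amine.
  CH(CH2I): pendant –CH2X: halogen on sp³ carbon → alkyl halide.
  CH2OH: –OH on an sp³ carbon → alcohol.

alcohol, aldehyde, alkene, alkyl halide, amine, carboxylic acid, thiol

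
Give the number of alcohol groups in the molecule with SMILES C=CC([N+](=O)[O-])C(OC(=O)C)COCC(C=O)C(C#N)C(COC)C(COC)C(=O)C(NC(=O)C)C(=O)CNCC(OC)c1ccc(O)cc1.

Working along the chain:
  CH2=CH: C=C double bond → alkene.
  CH(NO2): –NO2 on an sp³ carbon → nitro (the N=O is not a carbonyl).
  CH(OCOCH3): pendant –OC(=O)CH3: an acyloxy group → ester.
  CH2OCH2: C–O–C with sp³ carbons on both sides and no adjacent C=O → ether.
  CH(CHO): pendant –CHO: carbonyl C bonded to C and H → aldehyde.
  CH(CN): pendant –C≡N: nitrile.
  CH(CH2OCH3): pendant –CH2OCH3: C–O–C linkage → ether.
  CH(CH2OCH3): pendant –CH2OCH3: C–O–C linkage → ether.
  CO: –C(=O)– with carbon on both sides → ketone.
  CH(NHCOCH3): pendant –NHC(=O)CH3: N bonded to a carbonyl → amide (not amine).
  CO: –C(=O)– with carbon on both sides → ketone.
  CH2NHCH2: C–N–C with sp³ carbons and no adjacent C=O → amine (secondary).
  CH(OCH3): pendant –OCH3: C–O–C with sp³ C, no adjacent C=O → ether.
  C6H4OH: –OH attached directly to an aromatic ring → phenol (not alcohol); the ring itself is an arene.
No segment is a alcohol: CH2OCH2 is ether, not alcohol; CH(CHO) is aldehyde, not alcohol; CH(CH2OCH3) is ether, not alcohol. → 0.

0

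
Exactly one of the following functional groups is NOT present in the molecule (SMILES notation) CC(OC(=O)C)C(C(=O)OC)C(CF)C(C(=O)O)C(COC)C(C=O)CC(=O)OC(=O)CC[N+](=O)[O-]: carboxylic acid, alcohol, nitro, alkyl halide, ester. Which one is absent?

nitro: present (CH2NO2 — –NO2 on carbon → nitro group).
ester: present (CH(OCOCH3) — pendant –OC(=O)CH3: an acyloxy group → ester).
carboxylic acid: present (CH(COOH) — pendant –COOH: carbonyl C bonded to C and –OH → carboxylic acid).
alkyl halide: present (CH(CH2F) — pendant –CH2X: halogen on sp³ carbon → alkyl halide).
alcohol: absent. In CH(COOH), the –OH sits on a carbonyl carbon, making it part of a carboxylic acid, not an alcohol.

alcohol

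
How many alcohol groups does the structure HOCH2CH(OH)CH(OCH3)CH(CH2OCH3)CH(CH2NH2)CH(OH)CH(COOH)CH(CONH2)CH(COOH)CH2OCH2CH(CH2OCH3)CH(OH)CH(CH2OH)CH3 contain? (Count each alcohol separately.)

HO– on an sp³ carbon → alcohol.
–OH on an sp³ carbon → alcohol (secondary).
pendant –OCH3: C–O–C with sp³ C, no adjacent C=O → ether.
pendant –CH2OCH3: C–O–C linkage → ether.
pendant –CH2NH2: N on sp³ C, no adjacent C=O → amine.
–OH on an sp³ carbon → alcohol (secondary).
pendant –COOH: carbonyl C bonded to C and –OH → carboxylic acid.
pendant –CONH2: carbonyl C bonded to C and N → amide.
pendant –COOH: carbonyl C bonded to C and –OH → carboxylic acid.
C–O–C with sp³ carbons on both sides and no adjacent C=O → ether.
pendant –CH2OCH3: C–O–C linkage → ether.
–OH on an sp³ carbon → alcohol (secondary).
pendant –CH2OH on an sp³ backbone C → alcohol.
Alcohol appears at: HOCH2, CH(OH), CH(OH), CH(OH), CH(CH2OH) → 5.

5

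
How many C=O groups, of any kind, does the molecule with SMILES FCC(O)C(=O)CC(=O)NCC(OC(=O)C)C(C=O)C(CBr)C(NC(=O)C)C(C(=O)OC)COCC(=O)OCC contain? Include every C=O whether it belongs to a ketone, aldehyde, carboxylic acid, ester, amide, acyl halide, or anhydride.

CO: ketone, 1 C=O (running total 1).
CH2CONHCH2: amide, 1 C=O (running total 2).
CH(OCOCH3): ester, 1 C=O (running total 3).
CH(CHO): aldehyde, 1 C=O (running total 4).
CH(NHCOCH3): amide, 1 C=O (running total 5).
CH(COOCH3): ester, 1 C=O (running total 6).
COOCH2CH3: ester, 1 C=O (running total 7).

7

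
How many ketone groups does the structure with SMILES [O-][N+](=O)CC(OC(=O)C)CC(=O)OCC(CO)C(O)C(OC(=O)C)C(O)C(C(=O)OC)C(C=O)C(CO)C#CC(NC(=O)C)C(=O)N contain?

Working along the chain:
  O2NCH2: –NO2 on carbon → nitro group.
  CH(OCOCH3): pendant –OC(=O)CH3: an acyloxy group → ester.
  CH2COOCH2: –C(=O)–O–C with C on the carbonyl side → ester.
  CH(CH2OH): pendant –CH2OH on an sp³ backbone C → alcohol.
  CH(OH): –OH on an sp³ carbon → alcohol (secondary).
  CH(OCOCH3): pendant –OC(=O)CH3: an acyloxy group → ester.
  CH(OH): –OH on an sp³ carbon → alcohol (secondary).
  CH(COOCH3): pendant –COOCH3: carbonyl C bonded to C and –OCH3 → ester.
  CH(CHO): pendant –CHO: carbonyl C bonded to C and H → aldehyde.
  CH(CH2OH): pendant –CH2OH on an sp³ backbone C → alcohol.
  C≡C: C≡C triple bond → alkyne.
  CH(NHCOCH3): pendant –NHC(=O)CH3: N bonded to a carbonyl → amide (not amine).
  CONH2: –C(=O)NH2: carbonyl C bonded to C and to N → amide (the N is not a separate amine).
No segment is a ketone: CH(OCOCH3) is ester, not ketone; CH2COOCH2 is ester, not ketone; CH(OCOCH3) is ester, not ketone. → 0.

0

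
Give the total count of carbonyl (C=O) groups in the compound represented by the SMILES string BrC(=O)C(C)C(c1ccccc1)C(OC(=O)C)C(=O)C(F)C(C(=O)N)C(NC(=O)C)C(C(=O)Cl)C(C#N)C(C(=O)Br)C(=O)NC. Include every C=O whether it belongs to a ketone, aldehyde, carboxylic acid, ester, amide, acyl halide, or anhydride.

BrCO: acyl halide, 1 C=O (running total 1).
CH(OCOCH3): ester, 1 C=O (running total 2).
CO: ketone, 1 C=O (running total 3).
CH(CONH2): amide, 1 C=O (running total 4).
CH(NHCOCH3): amide, 1 C=O (running total 5).
CH(COCl): acyl halide, 1 C=O (running total 6).
CH(COBr): acyl halide, 1 C=O (running total 7).
CONHCH3: amide, 1 C=O (running total 8).

8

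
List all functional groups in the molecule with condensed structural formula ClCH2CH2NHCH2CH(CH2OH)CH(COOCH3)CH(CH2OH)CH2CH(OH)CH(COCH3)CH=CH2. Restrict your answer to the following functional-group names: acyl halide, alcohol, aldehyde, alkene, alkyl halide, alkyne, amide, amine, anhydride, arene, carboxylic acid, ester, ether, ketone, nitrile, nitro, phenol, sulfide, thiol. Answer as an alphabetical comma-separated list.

Working along the chain:
  ClCH2: halogen on an sp³ carbon → alkyl halide.
  CH2NHCH2: C–N–C with sp³ carbons and no adjacent C=O → amine (secondary).
  CH(CH2OH): pendant –CH2OH on an sp³ backbone C → alcohol.
  CH(COOCH3): pendant –COOCH3: carbonyl C bonded to C and –OCH3 → ester.
  CH(CH2OH): pendant –CH2OH on an sp³ backbone C → alcohol.
  CH(OH): –OH on an sp³ carbon → alcohol (secondary).
  CH(COCH3): pendant –COCH3: carbonyl C bonded to two carbons → ketone.
  CH=CH2: C=C double bond → alkene.

alcohol, alkene, alkyl halide, amine, ester, ketone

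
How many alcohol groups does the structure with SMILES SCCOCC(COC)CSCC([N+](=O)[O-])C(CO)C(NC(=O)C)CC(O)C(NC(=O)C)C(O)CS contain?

3

Working along the chain:
  HSCH2: –SH on an sp³ carbon → thiol.
  CH2OCH2: C–O–C with sp³ carbons on both sides and no adjacent C=O → ether.
  CH(CH2OCH3): pendant –CH2OCH3: C–O–C linkage → ether.
  CH2SCH2: C–S–C linkage → sulfide (thioether).
  CH(NO2): –NO2 on an sp³ carbon → nitro (the N=O is not a carbonyl).
  CH(CH2OH): pendant –CH2OH on an sp³ backbone C → alcohol.
  CH(NHCOCH3): pendant –NHC(=O)CH3: N bonded to a carbonyl → amide (not amine).
  CH(OH): –OH on an sp³ carbon → alcohol (secondary).
  CH(NHCOCH3): pendant –NHC(=O)CH3: N bonded to a carbonyl → amide (not amine).
  CH(OH): –OH on an sp³ carbon → alcohol (secondary).
  CH2SH: –SH on an sp³ carbon → thiol.
Alcohol appears at: CH(CH2OH), CH(OH), CH(OH) → 3.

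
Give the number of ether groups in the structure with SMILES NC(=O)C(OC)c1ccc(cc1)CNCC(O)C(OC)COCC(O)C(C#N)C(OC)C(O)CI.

4

Taking each segment in turn:
  H2NCO: –C(=O)NH2: carbonyl C bonded to C and to N → amide (the N is not a separate amine).
  CH(OCH3): pendant –OCH3: C–O–C with sp³ C, no adjacent C=O → ether.
  C6H4: para-disubstituted benzene ring → arene.
  CH2NHCH2: C–N–C with sp³ carbons and no adjacent C=O → amine (secondary).
  CH(OH): –OH on an sp³ carbon → alcohol (secondary).
  CH(OCH3): pendant –OCH3: C–O–C with sp³ C, no adjacent C=O → ether.
  CH2OCH2: C–O–C with sp³ carbons on both sides and no adjacent C=O → ether.
  CH(OH): –OH on an sp³ carbon → alcohol (secondary).
  CH(CN): pendant –C≡N: nitrile.
  CH(OCH3): pendant –OCH3: C–O–C with sp³ C, no adjacent C=O → ether.
  CH(OH): –OH on an sp³ carbon → alcohol (secondary).
  CH2I: halogen on an sp³ carbon → alkyl halide.
Ether appears at: CH(OCH3), CH(OCH3), CH2OCH2, CH(OCH3) → 4.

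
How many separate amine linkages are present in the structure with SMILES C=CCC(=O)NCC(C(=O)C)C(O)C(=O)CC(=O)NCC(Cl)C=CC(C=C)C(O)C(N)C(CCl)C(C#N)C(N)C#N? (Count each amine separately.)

2

Reading the structure from left to right:
  CH2=CH: C=C double bond → alkene.
  CH2CONHCH2: –C(=O)–N– linkage → amide (the N is not an amine).
  CH(COCH3): pendant –COCH3: carbonyl C bonded to two carbons → ketone.
  CH(OH): –OH on an sp³ carbon → alcohol (secondary).
  CO: –C(=O)– with carbon on both sides → ketone.
  CH2CONHCH2: –C(=O)–N– linkage → amide (the N is not an amine).
  CH(Cl): halogen on an sp³ carbon → alkyl halide.
  CH=CH: C=C double bond → alkene.
  CH(CH=CH2): pendant –CH=CH2: C=C double bond → alkene.
  CH(OH): –OH on an sp³ carbon → alcohol (secondary).
  CH(NH2): –NH2 on an sp³ carbon with no adjacent C=O → amine.
  CH(CH2Cl): pendant –CH2X: halogen on sp³ carbon → alkyl halide.
  CH(CN): pendant –C≡N: nitrile.
  CH(NH2): –NH2 on an sp³ carbon with no adjacent C=O → amine.
  CN: –C≡N: carbon triple-bonded to nitrogen → nitrile.
Amine appears at: CH(NH2), CH(NH2) → 2.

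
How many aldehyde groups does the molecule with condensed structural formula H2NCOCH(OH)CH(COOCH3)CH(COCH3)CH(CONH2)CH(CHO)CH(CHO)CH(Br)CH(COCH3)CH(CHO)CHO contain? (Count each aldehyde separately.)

4

–C(=O)NH2: carbonyl C bonded to C and to N → amide (the N is not a separate amine).
–OH on an sp³ carbon → alcohol (secondary).
pendant –COOCH3: carbonyl C bonded to C and –OCH3 → ester.
pendant –COCH3: carbonyl C bonded to two carbons → ketone.
pendant –CONH2: carbonyl C bonded to C and N → amide.
pendant –CHO: carbonyl C bonded to C and H → aldehyde.
pendant –CHO: carbonyl C bonded to C and H → aldehyde.
halogen on an sp³ carbon → alkyl halide.
pendant –COCH3: carbonyl C bonded to two carbons → ketone.
pendant –CHO: carbonyl C bonded to C and H → aldehyde.
terminal –CHO: carbonyl C bonded to H and C → aldehyde.
Aldehyde appears at: CH(CHO), CH(CHO), CH(CHO), CHO → 4.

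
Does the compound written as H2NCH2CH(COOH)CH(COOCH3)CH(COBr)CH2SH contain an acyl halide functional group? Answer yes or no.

Reading the structure from left to right:
  H2NCH2: –NH2 on an sp³ carbon with no adjacent C=O → amine.
  CH(COOH): pendant –COOH: carbonyl C bonded to C and –OH → carboxylic acid.
  CH(COOCH3): pendant –COOCH3: carbonyl C bonded to C and –OCH3 → ester.
  CH(COBr): pendant –C(=O)X: carbonyl C bonded to C and halogen → acyl halide.
  CH2SH: –SH on an sp³ carbon → thiol.
The CH(COBr) segment supplies the acyl halide: pendant –C(=O)X: carbonyl C bonded to C and halogen → acyl halide.

yes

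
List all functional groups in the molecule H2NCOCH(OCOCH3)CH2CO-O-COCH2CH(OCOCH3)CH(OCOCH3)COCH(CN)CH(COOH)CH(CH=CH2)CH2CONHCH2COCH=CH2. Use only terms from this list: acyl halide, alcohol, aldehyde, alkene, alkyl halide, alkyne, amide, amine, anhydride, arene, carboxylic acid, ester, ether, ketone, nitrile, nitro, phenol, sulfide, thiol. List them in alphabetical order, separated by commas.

–C(=O)NH2: carbonyl C bonded to C and to N → amide (the N is not a separate amine).
pendant –OC(=O)CH3: an acyloxy group → ester.
two acyl groups sharing one oxygen, –C(=O)–O–C(=O)– → anhydride.
pendant –OC(=O)CH3: an acyloxy group → ester.
pendant –OC(=O)CH3: an acyloxy group → ester.
–C(=O)– with carbon on both sides → ketone.
pendant –C≡N: nitrile.
pendant –COOH: carbonyl C bonded to C and –OH → carboxylic acid.
pendant –CH=CH2: C=C double bond → alkene.
–C(=O)–N– linkage → amide (the N is not an amine).
–C(=O)– with carbon on both sides → ketone.
C=C double bond → alkene.

alkene, amide, anhydride, carboxylic acid, ester, ketone, nitrile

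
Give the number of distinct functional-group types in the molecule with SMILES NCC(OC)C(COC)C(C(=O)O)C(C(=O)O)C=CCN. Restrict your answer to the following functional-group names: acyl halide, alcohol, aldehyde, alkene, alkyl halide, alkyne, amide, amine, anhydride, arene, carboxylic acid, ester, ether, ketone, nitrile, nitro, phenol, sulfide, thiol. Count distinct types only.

4

Taking each segment in turn:
  H2NCH2: –NH2 on an sp³ carbon with no adjacent C=O → amine.
  CH(OCH3): pendant –OCH3: C–O–C with sp³ C, no adjacent C=O → ether.
  CH(CH2OCH3): pendant –CH2OCH3: C–O–C linkage → ether.
  CH(COOH): pendant –COOH: carbonyl C bonded to C and –OH → carboxylic acid.
  CH(COOH): pendant –COOH: carbonyl C bonded to C and –OH → carboxylic acid.
  CH=CH: C=C double bond → alkene.
  CH2NH2: –NH2 on an sp³ carbon with no adjacent C=O → amine.
Distinct types present: alkene, amine, carboxylic acid, ether.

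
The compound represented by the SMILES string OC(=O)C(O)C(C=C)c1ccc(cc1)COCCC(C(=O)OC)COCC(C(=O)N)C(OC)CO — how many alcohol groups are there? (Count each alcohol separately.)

2

Working along the chain:
  HOOC: –COOH: carbonyl C bonded to –OH and C → carboxylic acid (the –OH is not a separate alcohol).
  CH(OH): –OH on an sp³ carbon → alcohol (secondary).
  CH(CH=CH2): pendant –CH=CH2: C=C double bond → alkene.
  C6H4: para-disubstituted benzene ring → arene.
  CH2OCH2: C–O–C with sp³ carbons on both sides and no adjacent C=O → ether.
  CH(COOCH3): pendant –COOCH3: carbonyl C bonded to C and –OCH3 → ester.
  CH2OCH2: C–O–C with sp³ carbons on both sides and no adjacent C=O → ether.
  CH(CONH2): pendant –CONH2: carbonyl C bonded to C and N → amide.
  CH(OCH3): pendant –OCH3: C–O–C with sp³ C, no adjacent C=O → ether.
  CH2OH: –OH on an sp³ carbon → alcohol.
Alcohol appears at: CH(OH), CH2OH → 2.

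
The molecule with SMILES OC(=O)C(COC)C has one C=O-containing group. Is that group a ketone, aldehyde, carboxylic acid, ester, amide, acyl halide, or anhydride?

carboxylic acid

The carbonyl is in the HOOC segment: –COOH: carbonyl C bonded to –OH and C → carboxylic acid (the –OH is not a separate alcohol).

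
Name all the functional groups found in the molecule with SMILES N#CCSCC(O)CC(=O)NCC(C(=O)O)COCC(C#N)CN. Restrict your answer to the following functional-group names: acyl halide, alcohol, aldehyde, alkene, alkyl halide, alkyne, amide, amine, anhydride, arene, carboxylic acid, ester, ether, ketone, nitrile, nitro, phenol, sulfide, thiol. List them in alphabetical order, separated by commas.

alcohol, amide, amine, carboxylic acid, ether, nitrile, sulfide

N≡C–: carbon triple-bonded to nitrogen → nitrile.
C–S–C linkage → sulfide (thioether).
–OH on an sp³ carbon → alcohol (secondary).
–C(=O)–N– linkage → amide (the N is not an amine).
pendant –COOH: carbonyl C bonded to C and –OH → carboxylic acid.
C–O–C with sp³ carbons on both sides and no adjacent C=O → ether.
pendant –C≡N: nitrile.
–NH2 on an sp³ carbon with no adjacent C=O → amine.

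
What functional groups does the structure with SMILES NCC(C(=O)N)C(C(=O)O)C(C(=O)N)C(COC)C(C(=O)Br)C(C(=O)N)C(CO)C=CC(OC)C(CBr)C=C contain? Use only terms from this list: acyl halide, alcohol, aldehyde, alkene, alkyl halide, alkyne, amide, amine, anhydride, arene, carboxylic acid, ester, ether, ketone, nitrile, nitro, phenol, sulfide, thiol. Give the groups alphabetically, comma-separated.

acyl halide, alcohol, alkene, alkyl halide, amide, amine, carboxylic acid, ether

Taking each segment in turn:
  H2NCH2: –NH2 on an sp³ carbon with no adjacent C=O → amine.
  CH(CONH2): pendant –CONH2: carbonyl C bonded to C and N → amide.
  CH(COOH): pendant –COOH: carbonyl C bonded to C and –OH → carboxylic acid.
  CH(CONH2): pendant –CONH2: carbonyl C bonded to C and N → amide.
  CH(CH2OCH3): pendant –CH2OCH3: C–O–C linkage → ether.
  CH(COBr): pendant –C(=O)X: carbonyl C bonded to C and halogen → acyl halide.
  CH(CONH2): pendant –CONH2: carbonyl C bonded to C and N → amide.
  CH(CH2OH): pendant –CH2OH on an sp³ backbone C → alcohol.
  CH=CH: C=C double bond → alkene.
  CH(OCH3): pendant –OCH3: C–O–C with sp³ C, no adjacent C=O → ether.
  CH(CH2Br): pendant –CH2X: halogen on sp³ carbon → alkyl halide.
  CH=CH2: C=C double bond → alkene.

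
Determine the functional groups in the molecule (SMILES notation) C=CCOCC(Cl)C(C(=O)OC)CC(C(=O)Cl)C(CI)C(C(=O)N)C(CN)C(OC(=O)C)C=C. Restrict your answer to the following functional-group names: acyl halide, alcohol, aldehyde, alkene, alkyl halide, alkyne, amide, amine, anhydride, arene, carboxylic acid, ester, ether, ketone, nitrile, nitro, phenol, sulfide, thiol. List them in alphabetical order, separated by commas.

C=C double bond → alkene.
C–O–C with sp³ carbons on both sides and no adjacent C=O → ether.
halogen on an sp³ carbon → alkyl halide.
pendant –COOCH3: carbonyl C bonded to C and –OCH3 → ester.
pendant –C(=O)X: carbonyl C bonded to C and halogen → acyl halide.
pendant –CH2X: halogen on sp³ carbon → alkyl halide.
pendant –CONH2: carbonyl C bonded to C and N → amide.
pendant –CH2NH2: N on sp³ C, no adjacent C=O → amine.
pendant –OC(=O)CH3: an acyloxy group → ester.
C=C double bond → alkene.

acyl halide, alkene, alkyl halide, amide, amine, ester, ether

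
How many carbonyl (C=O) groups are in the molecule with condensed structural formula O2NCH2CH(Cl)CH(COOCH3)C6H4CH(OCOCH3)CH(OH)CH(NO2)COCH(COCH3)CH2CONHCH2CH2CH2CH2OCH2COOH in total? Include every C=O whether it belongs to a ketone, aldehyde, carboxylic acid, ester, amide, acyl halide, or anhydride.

CH(COOCH3): ester, 1 C=O (running total 1).
CH(OCOCH3): ester, 1 C=O (running total 2).
CO: ketone, 1 C=O (running total 3).
CH(COCH3): ketone, 1 C=O (running total 4).
CH2CONHCH2: amide, 1 C=O (running total 5).
COOH: carboxylic acid, 1 C=O (running total 6).

6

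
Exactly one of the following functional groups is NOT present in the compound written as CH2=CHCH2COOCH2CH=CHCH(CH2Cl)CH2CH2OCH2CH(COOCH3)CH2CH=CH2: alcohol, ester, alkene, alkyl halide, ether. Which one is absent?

alkene: present (CH2=CH — C=C double bond → alkene).
ester: present (CH2COOCH2 — –C(=O)–O–C with C on the carbonyl side → ester).
alkyl halide: present (CH(CH2Cl) — pendant –CH2X: halogen on sp³ carbon → alkyl halide).
ether: present (CH2OCH2 — C–O–C with sp³ carbons on both sides and no adjacent C=O → ether).
alcohol: no segment matches this pattern.

alcohol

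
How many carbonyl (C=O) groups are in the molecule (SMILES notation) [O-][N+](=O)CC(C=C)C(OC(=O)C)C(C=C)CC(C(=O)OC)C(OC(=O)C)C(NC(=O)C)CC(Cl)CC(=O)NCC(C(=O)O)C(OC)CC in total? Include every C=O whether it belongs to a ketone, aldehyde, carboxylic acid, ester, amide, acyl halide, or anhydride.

CH(OCOCH3): ester, 1 C=O (running total 1).
CH(COOCH3): ester, 1 C=O (running total 2).
CH(OCOCH3): ester, 1 C=O (running total 3).
CH(NHCOCH3): amide, 1 C=O (running total 4).
CH2CONHCH2: amide, 1 C=O (running total 5).
CH(COOH): carboxylic acid, 1 C=O (running total 6).

6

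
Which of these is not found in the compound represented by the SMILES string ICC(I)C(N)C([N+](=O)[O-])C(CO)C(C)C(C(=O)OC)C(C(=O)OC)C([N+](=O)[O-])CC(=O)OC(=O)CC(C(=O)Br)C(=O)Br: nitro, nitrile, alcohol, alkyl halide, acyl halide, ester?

nitrile

ester: present (CH(COOCH3) — pendant –COOCH3: carbonyl C bonded to C and –OCH3 → ester).
nitro: present (CH(NO2) — –NO2 on an sp³ carbon → nitro (the N=O is not a carbonyl)).
alcohol: present (CH(CH2OH) — pendant –CH2OH on an sp³ backbone C → alcohol).
acyl halide: present (CH(COBr) — pendant –C(=O)X: carbonyl C bonded to C and halogen → acyl halide).
alkyl halide: present (ICH2 — halogen on an sp³ carbon → alkyl halide).
nitrile: no segment matches this pattern.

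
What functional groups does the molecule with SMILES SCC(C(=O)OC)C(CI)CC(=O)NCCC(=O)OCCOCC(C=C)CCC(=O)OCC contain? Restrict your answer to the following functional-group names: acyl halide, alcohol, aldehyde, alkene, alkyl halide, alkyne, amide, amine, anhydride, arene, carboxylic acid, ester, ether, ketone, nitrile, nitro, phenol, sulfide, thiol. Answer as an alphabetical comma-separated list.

–SH on an sp³ carbon → thiol.
pendant –COOCH3: carbonyl C bonded to C and –OCH3 → ester.
pendant –CH2X: halogen on sp³ carbon → alkyl halide.
–C(=O)–N– linkage → amide (the N is not an amine).
–C(=O)–O–C with C on the carbonyl side → ester.
C–O–C with sp³ carbons on both sides and no adjacent C=O → ether.
pendant –CH=CH2: C=C double bond → alkene.
–C(=O)OCH2CH3: carbonyl C bonded to C and to –OEt → ester.

alkene, alkyl halide, amide, ester, ether, thiol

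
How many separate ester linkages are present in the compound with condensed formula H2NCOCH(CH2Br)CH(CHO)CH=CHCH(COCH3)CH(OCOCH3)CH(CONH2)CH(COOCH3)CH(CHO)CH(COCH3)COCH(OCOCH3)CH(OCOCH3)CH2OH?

–C(=O)NH2: carbonyl C bonded to C and to N → amide (the N is not a separate amine).
pendant –CH2X: halogen on sp³ carbon → alkyl halide.
pendant –CHO: carbonyl C bonded to C and H → aldehyde.
C=C double bond → alkene.
pendant –COCH3: carbonyl C bonded to two carbons → ketone.
pendant –OC(=O)CH3: an acyloxy group → ester.
pendant –CONH2: carbonyl C bonded to C and N → amide.
pendant –COOCH3: carbonyl C bonded to C and –OCH3 → ester.
pendant –CHO: carbonyl C bonded to C and H → aldehyde.
pendant –COCH3: carbonyl C bonded to two carbons → ketone.
–C(=O)– with carbon on both sides → ketone.
pendant –OC(=O)CH3: an acyloxy group → ester.
pendant –OC(=O)CH3: an acyloxy group → ester.
–OH on an sp³ carbon → alcohol.
Ester appears at: CH(OCOCH3), CH(COOCH3), CH(OCOCH3), CH(OCOCH3) → 4.

4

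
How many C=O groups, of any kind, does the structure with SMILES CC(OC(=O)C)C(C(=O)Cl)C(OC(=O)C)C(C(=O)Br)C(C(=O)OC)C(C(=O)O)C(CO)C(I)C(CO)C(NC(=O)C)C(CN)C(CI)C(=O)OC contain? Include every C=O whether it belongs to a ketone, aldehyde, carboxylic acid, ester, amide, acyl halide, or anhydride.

CH(OCOCH3): ester, 1 C=O (running total 1).
CH(COCl): acyl halide, 1 C=O (running total 2).
CH(OCOCH3): ester, 1 C=O (running total 3).
CH(COBr): acyl halide, 1 C=O (running total 4).
CH(COOCH3): ester, 1 C=O (running total 5).
CH(COOH): carboxylic acid, 1 C=O (running total 6).
CH(NHCOCH3): amide, 1 C=O (running total 7).
COOCH3: ester, 1 C=O (running total 8).

8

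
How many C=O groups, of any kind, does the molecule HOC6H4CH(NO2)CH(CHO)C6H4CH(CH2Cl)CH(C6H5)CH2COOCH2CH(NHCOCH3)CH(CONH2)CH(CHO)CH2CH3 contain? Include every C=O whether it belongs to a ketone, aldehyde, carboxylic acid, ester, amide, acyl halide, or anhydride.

5

CH(CHO): aldehyde, 1 C=O (running total 1).
CH2COOCH2: ester, 1 C=O (running total 2).
CH(NHCOCH3): amide, 1 C=O (running total 3).
CH(CONH2): amide, 1 C=O (running total 4).
CH(CHO): aldehyde, 1 C=O (running total 5).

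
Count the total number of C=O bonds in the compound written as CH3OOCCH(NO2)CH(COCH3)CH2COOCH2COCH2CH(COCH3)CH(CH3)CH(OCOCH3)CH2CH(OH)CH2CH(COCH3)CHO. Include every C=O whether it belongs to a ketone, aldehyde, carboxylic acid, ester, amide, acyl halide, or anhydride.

8

CH3OOC: ester, 1 C=O (running total 1).
CH(COCH3): ketone, 1 C=O (running total 2).
CH2COOCH2: ester, 1 C=O (running total 3).
CO: ketone, 1 C=O (running total 4).
CH(COCH3): ketone, 1 C=O (running total 5).
CH(OCOCH3): ester, 1 C=O (running total 6).
CH(COCH3): ketone, 1 C=O (running total 7).
CHO: aldehyde, 1 C=O (running total 8).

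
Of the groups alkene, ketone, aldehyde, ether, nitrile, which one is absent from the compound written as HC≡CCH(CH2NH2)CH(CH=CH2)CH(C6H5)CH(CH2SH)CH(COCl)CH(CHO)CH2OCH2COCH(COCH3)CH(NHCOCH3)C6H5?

nitrile

aldehyde: present (CH(CHO) — pendant –CHO: carbonyl C bonded to C and H → aldehyde).
ketone: present (CO — –C(=O)– with carbon on both sides → ketone).
ether: present (CH2OCH2 — C–O–C with sp³ carbons on both sides and no adjacent C=O → ether).
alkene: present (CH(CH=CH2) — pendant –CH=CH2: C=C double bond → alkene).
nitrile: absent. In HC≡C, the triple bond is C≡C, not C≡N.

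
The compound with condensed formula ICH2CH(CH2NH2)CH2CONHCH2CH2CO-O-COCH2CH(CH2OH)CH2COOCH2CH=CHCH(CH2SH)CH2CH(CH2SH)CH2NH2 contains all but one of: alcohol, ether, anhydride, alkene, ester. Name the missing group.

alkene: present (CH=CH — C=C double bond → alkene).
anhydride: present (CH2CO-O-COCH2 — two acyl groups sharing one oxygen, –C(=O)–O–C(=O)– → anhydride).
alcohol: present (CH(CH2OH) — pendant –CH2OH on an sp³ backbone C → alcohol).
ester: present (CH2COOCH2 — –C(=O)–O–C with C on the carbonyl side → ester).
ether: absent. In CH2COOCH2, the C–O–C oxygen is adjacent to a C=O, so it belongs to an ester, not an ether.

ether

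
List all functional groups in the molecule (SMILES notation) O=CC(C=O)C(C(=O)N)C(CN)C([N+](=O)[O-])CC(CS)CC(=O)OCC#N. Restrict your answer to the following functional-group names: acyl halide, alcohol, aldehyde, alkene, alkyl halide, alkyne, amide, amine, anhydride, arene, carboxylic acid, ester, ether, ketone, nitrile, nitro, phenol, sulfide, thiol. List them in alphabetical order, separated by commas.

Taking each segment in turn:
  OHC: terminal –CHO: carbonyl C bonded to H and C → aldehyde.
  CH(CHO): pendant –CHO: carbonyl C bonded to C and H → aldehyde.
  CH(CONH2): pendant –CONH2: carbonyl C bonded to C and N → amide.
  CH(CH2NH2): pendant –CH2NH2: N on sp³ C, no adjacent C=O → amine.
  CH(NO2): –NO2 on an sp³ carbon → nitro (the N=O is not a carbonyl).
  CH(CH2SH): pendant –CH2SH → thiol.
  CH2COOCH2: –C(=O)–O–C with C on the carbonyl side → ester.
  CN: –C≡N: carbon triple-bonded to nitrogen → nitrile.

aldehyde, amide, amine, ester, nitrile, nitro, thiol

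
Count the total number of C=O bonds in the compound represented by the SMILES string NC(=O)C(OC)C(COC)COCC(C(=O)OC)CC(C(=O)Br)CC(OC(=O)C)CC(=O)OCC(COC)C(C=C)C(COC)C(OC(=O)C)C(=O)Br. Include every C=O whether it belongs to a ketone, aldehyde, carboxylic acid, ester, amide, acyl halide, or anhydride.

H2NCO: amide, 1 C=O (running total 1).
CH(COOCH3): ester, 1 C=O (running total 2).
CH(COBr): acyl halide, 1 C=O (running total 3).
CH(OCOCH3): ester, 1 C=O (running total 4).
CH2COOCH2: ester, 1 C=O (running total 5).
CH(OCOCH3): ester, 1 C=O (running total 6).
COBr: acyl halide, 1 C=O (running total 7).

7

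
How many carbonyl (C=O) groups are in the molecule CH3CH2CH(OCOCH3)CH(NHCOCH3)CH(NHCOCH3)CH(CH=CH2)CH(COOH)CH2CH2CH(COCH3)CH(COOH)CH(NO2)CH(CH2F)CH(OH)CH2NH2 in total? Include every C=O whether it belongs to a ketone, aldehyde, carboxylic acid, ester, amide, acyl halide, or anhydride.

CH(OCOCH3): ester, 1 C=O (running total 1).
CH(NHCOCH3): amide, 1 C=O (running total 2).
CH(NHCOCH3): amide, 1 C=O (running total 3).
CH(COOH): carboxylic acid, 1 C=O (running total 4).
CH(COCH3): ketone, 1 C=O (running total 5).
CH(COOH): carboxylic acid, 1 C=O (running total 6).

6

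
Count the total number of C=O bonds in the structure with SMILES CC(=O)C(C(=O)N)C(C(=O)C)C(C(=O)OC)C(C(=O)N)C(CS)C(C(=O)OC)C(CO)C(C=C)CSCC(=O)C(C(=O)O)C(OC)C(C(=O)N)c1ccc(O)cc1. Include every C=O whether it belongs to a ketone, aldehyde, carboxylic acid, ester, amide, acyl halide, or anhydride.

9

CO: ketone, 1 C=O (running total 1).
CH(CONH2): amide, 1 C=O (running total 2).
CH(COCH3): ketone, 1 C=O (running total 3).
CH(COOCH3): ester, 1 C=O (running total 4).
CH(CONH2): amide, 1 C=O (running total 5).
CH(COOCH3): ester, 1 C=O (running total 6).
CO: ketone, 1 C=O (running total 7).
CH(COOH): carboxylic acid, 1 C=O (running total 8).
CH(CONH2): amide, 1 C=O (running total 9).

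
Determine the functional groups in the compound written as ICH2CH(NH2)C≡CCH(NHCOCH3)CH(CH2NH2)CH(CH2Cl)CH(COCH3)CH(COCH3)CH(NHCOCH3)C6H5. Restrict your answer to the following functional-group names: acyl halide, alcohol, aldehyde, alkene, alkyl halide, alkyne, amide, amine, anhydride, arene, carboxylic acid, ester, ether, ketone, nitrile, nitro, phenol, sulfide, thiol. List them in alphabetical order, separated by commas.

alkyl halide, alkyne, amide, amine, arene, ketone

halogen on an sp³ carbon → alkyl halide.
–NH2 on an sp³ carbon with no adjacent C=O → amine.
C≡C triple bond → alkyne.
pendant –NHC(=O)CH3: N bonded to a carbonyl → amide (not amine).
pendant –CH2NH2: N on sp³ C, no adjacent C=O → amine.
pendant –CH2X: halogen on sp³ carbon → alkyl halide.
pendant –COCH3: carbonyl C bonded to two carbons → ketone.
pendant –COCH3: carbonyl C bonded to two carbons → ketone.
pendant –NHC(=O)CH3: N bonded to a carbonyl → amide (not amine).
–C6H5 phenyl ring → arene.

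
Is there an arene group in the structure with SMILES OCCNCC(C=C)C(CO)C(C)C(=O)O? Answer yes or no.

no

HO– on an sp³ carbon → alcohol.
C–N–C with sp³ carbons and no adjacent C=O → amine (secondary).
pendant –CH=CH2: C=C double bond → alkene.
pendant –CH2OH on an sp³ backbone C → alcohol.
–COOH: carbonyl C bonded to –OH and C → carboxylic acid (the –OH is not a separate alcohol).
The groups actually present are: alcohol, alkene, amine, carboxylic acid.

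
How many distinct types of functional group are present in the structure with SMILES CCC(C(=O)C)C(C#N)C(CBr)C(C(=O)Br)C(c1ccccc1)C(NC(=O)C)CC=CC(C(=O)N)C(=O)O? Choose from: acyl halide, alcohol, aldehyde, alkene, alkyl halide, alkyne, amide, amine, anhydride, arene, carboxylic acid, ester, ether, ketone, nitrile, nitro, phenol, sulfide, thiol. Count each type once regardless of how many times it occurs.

pendant –COCH3: carbonyl C bonded to two carbons → ketone.
pendant –C≡N: nitrile.
pendant –CH2X: halogen on sp³ carbon → alkyl halide.
pendant –C(=O)X: carbonyl C bonded to C and halogen → acyl halide.
pendant –C6H5: benzene ring → arene.
pendant –NHC(=O)CH3: N bonded to a carbonyl → amide (not amine).
C=C double bond → alkene.
pendant –CONH2: carbonyl C bonded to C and N → amide.
–COOH: carbonyl C bonded to –OH and C → carboxylic acid (the –OH is not a separate alcohol).
Distinct types present: acyl halide, alkene, alkyl halide, amide, arene, carboxylic acid, ketone, nitrile.

8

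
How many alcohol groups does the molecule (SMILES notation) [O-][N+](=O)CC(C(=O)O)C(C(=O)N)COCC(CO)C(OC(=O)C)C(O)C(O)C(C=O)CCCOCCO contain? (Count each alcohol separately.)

4

Taking each segment in turn:
  O2NCH2: –NO2 on carbon → nitro group.
  CH(COOH): pendant –COOH: carbonyl C bonded to C and –OH → carboxylic acid.
  CH(CONH2): pendant –CONH2: carbonyl C bonded to C and N → amide.
  CH2OCH2: C–O–C with sp³ carbons on both sides and no adjacent C=O → ether.
  CH(CH2OH): pendant –CH2OH on an sp³ backbone C → alcohol.
  CH(OCOCH3): pendant –OC(=O)CH3: an acyloxy group → ester.
  CH(OH): –OH on an sp³ carbon → alcohol (secondary).
  CH(OH): –OH on an sp³ carbon → alcohol (secondary).
  CH(CHO): pendant –CHO: carbonyl C bonded to C and H → aldehyde.
  CH2OCH2: C–O–C with sp³ carbons on both sides and no adjacent C=O → ether.
  CH2OH: –OH on an sp³ carbon → alcohol.
Alcohol appears at: CH(CH2OH), CH(OH), CH(OH), CH2OH → 4.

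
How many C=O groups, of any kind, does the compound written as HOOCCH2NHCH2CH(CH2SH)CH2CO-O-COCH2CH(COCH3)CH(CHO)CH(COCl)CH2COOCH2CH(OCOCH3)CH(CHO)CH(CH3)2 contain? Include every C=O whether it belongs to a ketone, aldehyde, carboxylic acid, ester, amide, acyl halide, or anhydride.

HOOC: carboxylic acid, 1 C=O (running total 1).
CH2CO-O-COCH2: anhydride, 2 C=O (running total 3).
CH(COCH3): ketone, 1 C=O (running total 4).
CH(CHO): aldehyde, 1 C=O (running total 5).
CH(COCl): acyl halide, 1 C=O (running total 6).
CH2COOCH2: ester, 1 C=O (running total 7).
CH(OCOCH3): ester, 1 C=O (running total 8).
CH(CHO): aldehyde, 1 C=O (running total 9).

9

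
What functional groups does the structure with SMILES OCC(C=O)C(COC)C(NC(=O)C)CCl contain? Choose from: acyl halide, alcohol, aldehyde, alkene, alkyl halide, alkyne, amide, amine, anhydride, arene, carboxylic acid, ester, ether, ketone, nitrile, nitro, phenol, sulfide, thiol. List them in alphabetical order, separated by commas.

alcohol, aldehyde, alkyl halide, amide, ether

Reading the structure from left to right:
  HOCH2: HO– on an sp³ carbon → alcohol.
  CH(CHO): pendant –CHO: carbonyl C bonded to C and H → aldehyde.
  CH(CH2OCH3): pendant –CH2OCH3: C–O–C linkage → ether.
  CH(NHCOCH3): pendant –NHC(=O)CH3: N bonded to a carbonyl → amide (not amine).
  CH2Cl: halogen on an sp³ carbon → alkyl halide.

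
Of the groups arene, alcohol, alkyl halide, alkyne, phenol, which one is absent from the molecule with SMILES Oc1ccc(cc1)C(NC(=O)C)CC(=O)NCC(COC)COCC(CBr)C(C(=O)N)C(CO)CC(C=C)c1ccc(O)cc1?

alkyne

alkyl halide: present (CH(CH2Br) — pendant –CH2X: halogen on sp³ carbon → alkyl halide).
phenol: present (HOC6H4 — –OH attached directly to an aromatic ring → phenol (not alcohol); the ring itself is an arene).
alcohol: present (CH(CH2OH) — pendant –CH2OH on an sp³ backbone C → alcohol).
arene: present (HOC6H4 — –OH attached directly to an aromatic ring → phenol (not alcohol); the ring itself is an arene).
alkyne: no segment matches this pattern.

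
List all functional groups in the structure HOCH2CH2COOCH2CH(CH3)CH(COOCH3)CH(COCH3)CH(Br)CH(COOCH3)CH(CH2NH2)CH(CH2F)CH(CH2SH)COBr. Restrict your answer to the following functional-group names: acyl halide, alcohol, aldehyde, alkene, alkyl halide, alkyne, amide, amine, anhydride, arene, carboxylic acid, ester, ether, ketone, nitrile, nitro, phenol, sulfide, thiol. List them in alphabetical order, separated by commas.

Working along the chain:
  HOCH2: HO– on an sp³ carbon → alcohol.
  CH2COOCH2: –C(=O)–O–C with C on the carbonyl side → ester.
  CH(COOCH3): pendant –COOCH3: carbonyl C bonded to C and –OCH3 → ester.
  CH(COCH3): pendant –COCH3: carbonyl C bonded to two carbons → ketone.
  CH(Br): halogen on an sp³ carbon → alkyl halide.
  CH(COOCH3): pendant –COOCH3: carbonyl C bonded to C and –OCH3 → ester.
  CH(CH2NH2): pendant –CH2NH2: N on sp³ C, no adjacent C=O → amine.
  CH(CH2F): pendant –CH2X: halogen on sp³ carbon → alkyl halide.
  CH(CH2SH): pendant –CH2SH → thiol.
  COBr: –C(=O)Br: carbonyl C bonded to C and to a halogen → acyl halide (not alkyl halide).

acyl halide, alcohol, alkyl halide, amine, ester, ketone, thiol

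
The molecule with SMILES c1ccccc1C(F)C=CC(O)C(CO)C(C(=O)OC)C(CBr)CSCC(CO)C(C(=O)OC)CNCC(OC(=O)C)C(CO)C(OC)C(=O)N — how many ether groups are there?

1

Reading the structure from left to right:
  C6H5: C6H5– phenyl ring → arene.
  CH(F): halogen on an sp³ carbon → alkyl halide.
  CH=CH: C=C double bond → alkene.
  CH(OH): –OH on an sp³ carbon → alcohol (secondary).
  CH(CH2OH): pendant –CH2OH on an sp³ backbone C → alcohol.
  CH(COOCH3): pendant –COOCH3: carbonyl C bonded to C and –OCH3 → ester.
  CH(CH2Br): pendant –CH2X: halogen on sp³ carbon → alkyl halide.
  CH2SCH2: C–S–C linkage → sulfide (thioether).
  CH(CH2OH): pendant –CH2OH on an sp³ backbone C → alcohol.
  CH(COOCH3): pendant –COOCH3: carbonyl C bonded to C and –OCH3 → ester.
  CH2NHCH2: C–N–C with sp³ carbons and no adjacent C=O → amine (secondary).
  CH(OCOCH3): pendant –OC(=O)CH3: an acyloxy group → ester.
  CH(CH2OH): pendant –CH2OH on an sp³ backbone C → alcohol.
  CH(OCH3): pendant –OCH3: C–O–C with sp³ C, no adjacent C=O → ether.
  CONH2: –C(=O)NH2: carbonyl C bonded to C and to N → amide (the N is not a separate amine).
Ether appears at: CH(OCH3) → 1.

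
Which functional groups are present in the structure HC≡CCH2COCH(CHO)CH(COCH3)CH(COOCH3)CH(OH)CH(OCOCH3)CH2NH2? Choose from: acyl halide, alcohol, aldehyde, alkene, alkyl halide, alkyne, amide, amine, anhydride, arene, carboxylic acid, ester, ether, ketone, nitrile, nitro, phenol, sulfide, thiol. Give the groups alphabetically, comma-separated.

alcohol, aldehyde, alkyne, amine, ester, ketone

Taking each segment in turn:
  HC≡C: C≡C triple bond → alkyne.
  CO: –C(=O)– with carbon on both sides → ketone.
  CH(CHO): pendant –CHO: carbonyl C bonded to C and H → aldehyde.
  CH(COCH3): pendant –COCH3: carbonyl C bonded to two carbons → ketone.
  CH(COOCH3): pendant –COOCH3: carbonyl C bonded to C and –OCH3 → ester.
  CH(OH): –OH on an sp³ carbon → alcohol (secondary).
  CH(OCOCH3): pendant –OC(=O)CH3: an acyloxy group → ester.
  CH2NH2: –NH2 on an sp³ carbon with no adjacent C=O → amine.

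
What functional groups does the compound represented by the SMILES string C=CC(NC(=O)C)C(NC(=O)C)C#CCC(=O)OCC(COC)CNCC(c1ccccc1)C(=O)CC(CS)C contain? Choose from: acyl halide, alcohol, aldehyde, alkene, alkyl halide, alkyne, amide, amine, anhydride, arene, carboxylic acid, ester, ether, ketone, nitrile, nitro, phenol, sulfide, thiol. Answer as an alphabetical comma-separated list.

Working along the chain:
  CH2=CH: C=C double bond → alkene.
  CH(NHCOCH3): pendant –NHC(=O)CH3: N bonded to a carbonyl → amide (not amine).
  CH(NHCOCH3): pendant –NHC(=O)CH3: N bonded to a carbonyl → amide (not amine).
  C≡C: C≡C triple bond → alkyne.
  CH2COOCH2: –C(=O)–O–C with C on the carbonyl side → ester.
  CH(CH2OCH3): pendant –CH2OCH3: C–O–C linkage → ether.
  CH2NHCH2: C–N–C with sp³ carbons and no adjacent C=O → amine (secondary).
  CH(C6H5): pendant –C6H5: benzene ring → arene.
  CO: –C(=O)– with carbon on both sides → ketone.
  CH(CH2SH): pendant –CH2SH → thiol.

alkene, alkyne, amide, amine, arene, ester, ether, ketone, thiol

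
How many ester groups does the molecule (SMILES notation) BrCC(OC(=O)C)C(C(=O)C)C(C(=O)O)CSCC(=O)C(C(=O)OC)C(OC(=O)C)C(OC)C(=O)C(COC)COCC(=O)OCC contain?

4

halogen on an sp³ carbon → alkyl halide.
pendant –OC(=O)CH3: an acyloxy group → ester.
pendant –COCH3: carbonyl C bonded to two carbons → ketone.
pendant –COOH: carbonyl C bonded to C and –OH → carboxylic acid.
C–S–C linkage → sulfide (thioether).
–C(=O)– with carbon on both sides → ketone.
pendant –COOCH3: carbonyl C bonded to C and –OCH3 → ester.
pendant –OC(=O)CH3: an acyloxy group → ester.
pendant –OCH3: C–O–C with sp³ C, no adjacent C=O → ether.
–C(=O)– with carbon on both sides → ketone.
pendant –CH2OCH3: C–O–C linkage → ether.
C–O–C with sp³ carbons on both sides and no adjacent C=O → ether.
–C(=O)OCH2CH3: carbonyl C bonded to C and to –OEt → ester.
Ester appears at: CH(OCOCH3), CH(COOCH3), CH(OCOCH3), COOCH2CH3 → 4.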